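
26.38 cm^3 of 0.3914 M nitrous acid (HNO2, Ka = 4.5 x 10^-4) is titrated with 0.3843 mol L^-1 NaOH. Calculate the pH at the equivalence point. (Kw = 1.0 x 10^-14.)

8.32

n(HNO2) = 0.3914 x 0.02638 = 0.01033 mol; V(NaOH) at equivalence = 0.01033/0.3843 = 0.02687 L.
At equivalence all the acid is converted to NO2-; total volume = 0.02638 + 0.02687 = 0.05325 L, so [NO2-] = 0.01033/0.05325 = 0.1939 M.
Kb = Kw/Ka = 1.0e-14 / 4.5 x 10^-4 = 2.22e-11.
[OH^-] = sqrt(Kb x [NO2-]) = sqrt(2.22e-11 x 0.1939) = 2.08e-6 M.
pOH = 5.68, so pH = 14.00 - 5.68 = 8.32.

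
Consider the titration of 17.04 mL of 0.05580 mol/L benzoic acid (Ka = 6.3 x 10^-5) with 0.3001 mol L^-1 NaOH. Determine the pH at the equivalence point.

n(C6H5COOH) = 0.05580 x 0.01704 = 0.0009508 mol; V(NaOH) at equivalence = 0.0009508/0.3001 = 0.003168 L.
At equivalence all the acid is converted to C6H5COO-; total volume = 0.01704 + 0.003168 = 0.02021 L, so [C6H5COO-] = 0.0009508/0.02021 = 0.04705 M.
Kb = Kw/Ka = 1.0e-14 / 6.3 x 10^-5 = 1.59e-10.
[OH^-] = sqrt(Kb x [C6H5COO-]) = sqrt(1.59e-10 x 0.04705) = 2.73e-6 M.
pOH = 5.56, so pH = 14.00 - 5.56 = 8.44.

8.44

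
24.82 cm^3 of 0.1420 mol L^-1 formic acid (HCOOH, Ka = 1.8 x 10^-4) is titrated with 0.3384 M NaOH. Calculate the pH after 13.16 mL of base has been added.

n(acid) = 0.1420 x 0.02482 = 0.003524 mol; n(NaOH) added = 0.3384 x 0.01316 = 0.004453 mol.
Base is in excess by 0.004453 - 0.003524 = 0.0009289 mol in a total volume of 0.03798 L.
[OH^-] = 0.0009289/0.03798 = 0.02446 M, so pOH = 1.61 and pH = 14.00 - 1.61 = 12.39.

12.39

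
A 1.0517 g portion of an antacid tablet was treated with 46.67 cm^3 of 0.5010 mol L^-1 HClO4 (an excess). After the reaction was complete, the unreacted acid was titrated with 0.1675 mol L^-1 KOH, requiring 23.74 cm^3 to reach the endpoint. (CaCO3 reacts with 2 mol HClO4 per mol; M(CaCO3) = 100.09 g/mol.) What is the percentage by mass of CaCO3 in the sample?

Total n(HClO4) added = 0.5010 x 0.04667 = 0.02338 mol.
n(KOH) used = 0.1675 x 0.02374 = 0.003976 mol, which equals the excess n(HClO4).
So n(HClO4) consumed by the sample = 0.02338 - 0.003976 = 0.01941 mol.
n(CaCO3) = 0.01941 / 2 = 0.009703 mol.
mass CaCO3 = 0.009703 x 100.09 = 0.9711 g, so %CaCO3 = 0.9711/1.0517 x 100 = 92.3%.

92.3%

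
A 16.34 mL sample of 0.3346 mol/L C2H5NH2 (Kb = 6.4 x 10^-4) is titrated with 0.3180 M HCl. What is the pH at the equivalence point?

n(C2H5NH2) = 0.3346 x 0.01634 = 0.005467 mol; V(HCl) at equivalence = 0.005467/0.3180 = 0.01719 L.
At equivalence the base is fully converted to C2H5NH3+; total volume = 0.03353 L, so [C2H5NH3+] = 0.005467/0.03353 = 0.1630 M.
Ka(C2H5NH3+) = Kw/Kb = 1.0e-14 / 6.4 x 10^-4 = 1.56e-11.
[H^+] = sqrt(Ka x [C2H5NH3+]) = sqrt(1.56e-11 x 0.1630) = 1.60e-6 M.
pH = -log(1.60e-6) = 5.80.

5.80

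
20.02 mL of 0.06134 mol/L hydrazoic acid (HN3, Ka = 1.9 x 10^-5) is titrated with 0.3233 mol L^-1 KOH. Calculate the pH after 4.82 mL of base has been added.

n(acid) = 0.06134 x 0.02002 = 0.001228 mol; n(KOH) added = 0.3233 x 0.004820 = 0.001558 mol.
Base is in excess by 0.001558 - 0.001228 = 0.0003303 mol in a total volume of 0.02484 L.
[OH^-] = 0.0003303/0.02484 = 0.01330 M, so pOH = 1.88 and pH = 14.00 - 1.88 = 12.12.

12.12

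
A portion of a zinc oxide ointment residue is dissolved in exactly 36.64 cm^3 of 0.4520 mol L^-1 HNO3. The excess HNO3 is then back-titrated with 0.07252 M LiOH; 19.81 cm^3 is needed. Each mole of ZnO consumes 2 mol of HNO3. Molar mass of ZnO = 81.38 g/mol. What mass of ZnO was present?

Total n(HNO3) added = 0.4520 x 0.03664 = 0.01656 mol.
n(LiOH) used = 0.07252 x 0.01981 = 0.001437 mol, which equals the excess n(HNO3).
So n(HNO3) consumed by the sample = 0.01656 - 0.001437 = 0.01512 mol.
n(ZnO) = 0.01512 / 2 = 0.007562 mol.
mass = 0.007562 mol x 81.38 g/mol = 0.615 g.

0.615 g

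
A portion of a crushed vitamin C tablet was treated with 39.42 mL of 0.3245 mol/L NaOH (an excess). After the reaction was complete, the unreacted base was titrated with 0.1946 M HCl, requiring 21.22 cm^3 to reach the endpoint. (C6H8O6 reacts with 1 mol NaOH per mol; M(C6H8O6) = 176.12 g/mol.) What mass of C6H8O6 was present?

1.53 g

Total n(NaOH) added = 0.3245 x 0.03942 = 0.01279 mol.
n(HCl) used = 0.1946 x 0.02122 = 0.004129 mol, which equals the excess n(NaOH).
So n(NaOH) consumed by the sample = 0.01279 - 0.004129 = 0.008662 mol.
n(C6H8O6) = 0.008662 / 1 = 0.008662 mol.
mass = 0.008662 mol x 176.12 g/mol = 1.53 g.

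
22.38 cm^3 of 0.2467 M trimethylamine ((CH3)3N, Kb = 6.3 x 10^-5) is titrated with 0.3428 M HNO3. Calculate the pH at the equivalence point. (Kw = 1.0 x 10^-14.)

n((CH3)3N) = 0.2467 x 0.02238 = 0.005521 mol; V(HNO3) at equivalence = 0.005521/0.3428 = 0.01611 L.
At equivalence the base is fully converted to (CH3)3NH+; total volume = 0.03849 L, so [(CH3)3NH+] = 0.005521/0.03849 = 0.1435 M.
Ka((CH3)3NH+) = Kw/Kb = 1.0e-14 / 6.3 x 10^-5 = 1.59e-10.
[H^+] = sqrt(Ka x [(CH3)3NH+]) = sqrt(1.59e-10 x 0.1435) = 4.77e-6 M.
pH = -log(4.77e-6) = 5.32.

5.32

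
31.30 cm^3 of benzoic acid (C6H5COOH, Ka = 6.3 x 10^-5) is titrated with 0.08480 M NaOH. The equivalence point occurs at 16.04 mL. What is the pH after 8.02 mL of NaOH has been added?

4.20

8.02 mL is exactly half the equivalence volume (16.04/2), i.e. the half-equivalence point.
There, n(HA) = n(A^-), so pH = pKa = -log(6.3 x 10^-5) = 4.20.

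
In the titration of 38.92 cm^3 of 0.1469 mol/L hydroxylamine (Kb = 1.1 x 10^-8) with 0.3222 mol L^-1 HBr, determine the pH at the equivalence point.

3.52

n(NH2OH) = 0.1469 x 0.03892 = 0.005717 mol; V(HBr) at equivalence = 0.005717/0.3222 = 0.01774 L.
At equivalence the base is fully converted to NH3OH+; total volume = 0.05666 L, so [NH3OH+] = 0.005717/0.05666 = 0.1009 M.
Ka(NH3OH+) = Kw/Kb = 1.0e-14 / 1.1 x 10^-8 = 9.09e-7.
[H^+] = sqrt(Ka x [NH3OH+]) = sqrt(9.09e-7 x 0.1009) = 0.000303 M.
pH = -log(0.000303) = 3.52.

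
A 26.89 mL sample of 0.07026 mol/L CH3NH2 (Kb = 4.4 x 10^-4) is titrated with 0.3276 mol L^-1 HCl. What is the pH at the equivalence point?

n(CH3NH2) = 0.07026 x 0.02689 = 0.001889 mol; V(HCl) at equivalence = 0.001889/0.3276 = 0.005767 L.
At equivalence the base is fully converted to CH3NH3+; total volume = 0.03266 L, so [CH3NH3+] = 0.001889/0.03266 = 0.05785 M.
Ka(CH3NH3+) = Kw/Kb = 1.0e-14 / 4.4 x 10^-4 = 2.27e-11.
[H^+] = sqrt(Ka x [CH3NH3+]) = sqrt(2.27e-11 x 0.05785) = 1.15e-6 M.
pH = -log(1.15e-6) = 5.94.

5.94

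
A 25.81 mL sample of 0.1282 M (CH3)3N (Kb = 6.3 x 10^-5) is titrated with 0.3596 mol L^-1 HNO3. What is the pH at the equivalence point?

5.41

n((CH3)3N) = 0.1282 x 0.02581 = 0.003309 mol; V(HNO3) at equivalence = 0.003309/0.3596 = 0.009201 L.
At equivalence the base is fully converted to (CH3)3NH+; total volume = 0.03501 L, so [(CH3)3NH+] = 0.003309/0.03501 = 0.09451 M.
Ka((CH3)3NH+) = Kw/Kb = 1.0e-14 / 6.3 x 10^-5 = 1.59e-10.
[H^+] = sqrt(Ka x [(CH3)3NH+]) = sqrt(1.59e-10 x 0.09451) = 3.87e-6 M.
pH = -log(3.87e-6) = 5.41.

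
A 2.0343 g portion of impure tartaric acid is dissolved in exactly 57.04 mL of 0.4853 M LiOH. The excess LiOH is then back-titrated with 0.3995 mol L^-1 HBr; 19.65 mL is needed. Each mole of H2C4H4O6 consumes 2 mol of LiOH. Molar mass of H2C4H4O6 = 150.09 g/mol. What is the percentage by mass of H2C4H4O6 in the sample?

Total n(LiOH) added = 0.4853 x 0.05704 = 0.02768 mol.
n(HBr) used = 0.3995 x 0.01965 = 0.007850 mol, which equals the excess n(LiOH).
So n(LiOH) consumed by the sample = 0.02768 - 0.007850 = 0.01983 mol.
n(H2C4H4O6) = 0.01983 / 2 = 0.009916 mol.
mass H2C4H4O6 = 0.009916 x 150.09 = 1.488 g, so %H2C4H4O6 = 1.488/2.0343 x 100 = 73.2%.

73.2%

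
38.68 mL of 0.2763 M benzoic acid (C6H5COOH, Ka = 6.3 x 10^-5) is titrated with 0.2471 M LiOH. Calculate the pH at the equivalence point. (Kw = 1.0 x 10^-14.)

8.66

n(C6H5COOH) = 0.2763 x 0.03868 = 0.01069 mol; V(LiOH) at equivalence = 0.01069/0.2471 = 0.04325 L.
At equivalence all the acid is converted to C6H5COO-; total volume = 0.03868 + 0.04325 = 0.08193 L, so [C6H5COO-] = 0.01069/0.08193 = 0.1304 M.
Kb = Kw/Ka = 1.0e-14 / 6.3 x 10^-5 = 1.59e-10.
[OH^-] = sqrt(Kb x [C6H5COO-]) = sqrt(1.59e-10 x 0.1304) = 4.55e-6 M.
pOH = 5.34, so pH = 14.00 - 5.34 = 8.66.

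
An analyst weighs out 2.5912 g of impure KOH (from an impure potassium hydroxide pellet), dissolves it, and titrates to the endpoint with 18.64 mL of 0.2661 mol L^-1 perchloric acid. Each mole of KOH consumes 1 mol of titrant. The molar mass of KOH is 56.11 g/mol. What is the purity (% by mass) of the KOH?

n(HClO4) = 0.2661 x 0.01864 = 0.004960 mol.
n(KOH) = 0.004960 / 1 = 0.004960 mol.
mass of KOH = 0.004960 x 56.11 = 0.2783 g.
% purity = 0.2783 / 2.5912 x 100 = 10.7%.

10.7%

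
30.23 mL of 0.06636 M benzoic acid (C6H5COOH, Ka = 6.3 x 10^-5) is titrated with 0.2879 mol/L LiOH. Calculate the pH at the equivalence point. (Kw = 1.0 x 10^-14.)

8.47

n(C6H5COOH) = 0.06636 x 0.03023 = 0.002006 mol; V(LiOH) at equivalence = 0.002006/0.2879 = 0.006968 L.
At equivalence all the acid is converted to C6H5COO-; total volume = 0.03023 + 0.006968 = 0.03720 L, so [C6H5COO-] = 0.002006/0.03720 = 0.05393 M.
Kb = Kw/Ka = 1.0e-14 / 6.3 x 10^-5 = 1.59e-10.
[OH^-] = sqrt(Kb x [C6H5COO-]) = sqrt(1.59e-10 x 0.05393) = 2.93e-6 M.
pOH = 5.53, so pH = 14.00 - 5.53 = 8.47.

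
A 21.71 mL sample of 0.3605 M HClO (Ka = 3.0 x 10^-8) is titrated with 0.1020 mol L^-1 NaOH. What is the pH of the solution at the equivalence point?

10.21

n(HClO) = 0.3605 x 0.02171 = 0.007826 mol; V(NaOH) at equivalence = 0.007826/0.1020 = 0.07673 L.
At equivalence all the acid is converted to ClO-; total volume = 0.02171 + 0.07673 = 0.09844 L, so [ClO-] = 0.007826/0.09844 = 0.07950 M.
Kb = Kw/Ka = 1.0e-14 / 3.0 x 10^-8 = 3.33e-7.
[OH^-] = sqrt(Kb x [ClO-]) = sqrt(3.33e-7 x 0.07950) = 0.000163 M.
pOH = 3.79, so pH = 14.00 - 3.79 = 10.21.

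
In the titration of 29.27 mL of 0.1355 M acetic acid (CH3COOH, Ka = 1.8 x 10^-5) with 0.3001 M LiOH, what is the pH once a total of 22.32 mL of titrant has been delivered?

n(acid) = 0.1355 x 0.02927 = 0.003966 mol; n(LiOH) added = 0.3001 x 0.02232 = 0.006698 mol.
Base is in excess by 0.006698 - 0.003966 = 0.002732 mol in a total volume of 0.05159 L.
[OH^-] = 0.002732/0.05159 = 0.05296 M, so pOH = 1.28 and pH = 14.00 - 1.28 = 12.72.

12.72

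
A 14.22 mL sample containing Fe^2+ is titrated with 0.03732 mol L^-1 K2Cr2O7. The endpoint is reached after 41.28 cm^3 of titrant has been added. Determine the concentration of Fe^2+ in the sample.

0.650 M

n(K2Cr2O7) = 0.03732 x 0.04128 = 0.001541 mol.
From the balanced equation, 1 mol K2Cr2O7 reacts with 6 mol Fe^2+, so n(Fe^2+) = 0.001541 x 6/1 = 0.009243 mol.
[Fe^2+] = 0.009243 / 0.01422 L = 0.650 M.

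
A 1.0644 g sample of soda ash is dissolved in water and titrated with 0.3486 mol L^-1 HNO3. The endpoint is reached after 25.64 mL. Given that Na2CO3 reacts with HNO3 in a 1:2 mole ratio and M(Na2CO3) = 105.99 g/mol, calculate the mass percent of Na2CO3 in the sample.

44.5%

n(HNO3) = 0.3486 x 0.02564 = 0.008938 mol.
n(Na2CO3) = 0.008938 / 2 = 0.004469 mol.
mass of Na2CO3 = 0.004469 x 105.99 = 0.4737 g.
% purity = 0.4737 / 1.0644 x 100 = 44.5%.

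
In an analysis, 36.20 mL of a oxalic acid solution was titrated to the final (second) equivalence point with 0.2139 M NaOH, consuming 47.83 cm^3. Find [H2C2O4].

0.141 M

n(NaOH) = 0.2139 x 0.04783 = 0.01023 mol.
At the final (second) equivalence point, 2 mol OH^- react per mol H2C2O4, so n(H2C2O4) = 0.01023 / 2 = 0.005115 mol.
[H2C2O4] = 0.005115 / 0.03620 L = 0.141 M.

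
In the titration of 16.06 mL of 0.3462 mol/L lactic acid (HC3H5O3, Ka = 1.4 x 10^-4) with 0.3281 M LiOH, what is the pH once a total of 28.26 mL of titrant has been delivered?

12.92

n(acid) = 0.3462 x 0.01606 = 0.005560 mol; n(LiOH) added = 0.3281 x 0.02826 = 0.009272 mol.
Base is in excess by 0.009272 - 0.005560 = 0.003712 mol in a total volume of 0.04432 L.
[OH^-] = 0.003712/0.04432 = 0.08376 M, so pOH = 1.08 and pH = 14.00 - 1.08 = 12.92.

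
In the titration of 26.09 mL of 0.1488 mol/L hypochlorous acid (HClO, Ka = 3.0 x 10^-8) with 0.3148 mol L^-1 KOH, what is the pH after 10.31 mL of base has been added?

8.23

Initial n(HClO) = 0.1488 x 0.02609 = 0.003882 mol.
n(KOH) added = 0.3148 x 0.01031 = 0.003246 mol, converting that many moles of HClO to ClO-.
Remaining n(HClO) = 0.0006366 mol; n(ClO-) = 0.003246 mol.
By Henderson-Hasselbalch, pH = pKa + log([A^-]/[HA]) = 7.52 + log(0.003246/0.0006366) = 7.52 + (+0.71) = 8.23.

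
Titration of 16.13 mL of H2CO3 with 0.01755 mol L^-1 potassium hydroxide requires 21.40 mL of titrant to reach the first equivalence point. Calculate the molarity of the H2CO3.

0.0233 M

n(KOH) = 0.01755 x 0.02140 = 0.0003756 mol.
At the first equivalence point, 1 mol OH^- react per mol H2CO3, so n(H2CO3) = 0.0003756 / 1 = 0.0003756 mol.
[H2CO3] = 0.0003756 / 0.01613 L = 0.0233 M.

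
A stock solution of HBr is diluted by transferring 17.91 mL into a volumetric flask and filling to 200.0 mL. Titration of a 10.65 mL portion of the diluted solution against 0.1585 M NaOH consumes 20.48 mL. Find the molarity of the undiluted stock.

3.40 M

n(NaOH) = 0.1585 x 0.02048 = 0.003246 mol.
n(HBr) in the aliquot = 0.003246 mol.
[diluted HBr] = 0.003246 / 0.01065 = 0.3048 M.
Dilution factor = 200.0/17.91 = 11.17, so [stock] = 0.3048 x 11.17 = 3.40 M.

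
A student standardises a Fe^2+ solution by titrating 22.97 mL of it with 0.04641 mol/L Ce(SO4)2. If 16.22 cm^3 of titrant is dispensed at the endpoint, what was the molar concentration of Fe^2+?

n(Ce(SO4)2) = 0.04641 x 0.01622 = 0.0007528 mol.
From the balanced equation, 1 mol Ce(SO4)2 reacts with 1 mol Fe^2+, so n(Fe^2+) = 0.0007528 x 1/1 = 0.0007528 mol.
[Fe^2+] = 0.0007528 / 0.02297 L = 0.0328 M.

0.0328 M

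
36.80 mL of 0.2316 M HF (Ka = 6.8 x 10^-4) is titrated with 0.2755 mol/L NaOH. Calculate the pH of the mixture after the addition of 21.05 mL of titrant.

3.50

Initial n(HF) = 0.2316 x 0.03680 = 0.008523 mol.
n(NaOH) added = 0.2755 x 0.02105 = 0.005799 mol, converting that many moles of HF to F-.
Remaining n(HF) = 0.002724 mol; n(F-) = 0.005799 mol.
By Henderson-Hasselbalch, pH = pKa + log([A^-]/[HA]) = 3.17 + log(0.005799/0.002724) = 3.17 + (+0.33) = 3.50.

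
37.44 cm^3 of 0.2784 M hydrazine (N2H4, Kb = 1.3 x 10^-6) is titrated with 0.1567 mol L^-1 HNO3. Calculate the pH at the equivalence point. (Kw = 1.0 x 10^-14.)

4.56

n(N2H4) = 0.2784 x 0.03744 = 0.01042 mol; V(HNO3) at equivalence = 0.01042/0.1567 = 0.06652 L.
At equivalence the base is fully converted to N2H5+; total volume = 0.1040 L, so [N2H5+] = 0.01042/0.1040 = 0.1003 M.
Ka(N2H5+) = Kw/Kb = 1.0e-14 / 1.3 x 10^-6 = 7.69e-9.
[H^+] = sqrt(Ka x [N2H5+]) = sqrt(7.69e-9 x 0.1003) = 2.78e-5 M.
pH = -log(2.78e-5) = 4.56.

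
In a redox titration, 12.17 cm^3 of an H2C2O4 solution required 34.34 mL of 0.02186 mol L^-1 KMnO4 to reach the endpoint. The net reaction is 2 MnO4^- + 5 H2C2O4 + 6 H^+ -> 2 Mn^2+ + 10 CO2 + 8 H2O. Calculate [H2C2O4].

0.154 M

n(KMnO4) = 0.02186 x 0.03434 = 0.0007507 mol.
From the balanced equation, 2 mol KMnO4 reacts with 5 mol H2C2O4, so n(H2C2O4) = 0.0007507 x 5/2 = 0.001877 mol.
[H2C2O4] = 0.001877 / 0.01217 L = 0.154 M.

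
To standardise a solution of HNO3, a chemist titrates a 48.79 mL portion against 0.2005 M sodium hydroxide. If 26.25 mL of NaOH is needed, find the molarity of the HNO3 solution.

0.108 M

n(NaOH) delivered = 0.2005 x 0.02625 = 0.005263 mol.
For a 1:1 reaction, n(HNO3) = 0.005263 mol.
[HNO3] = 0.005263 mol / 0.04879 L = 0.108 M.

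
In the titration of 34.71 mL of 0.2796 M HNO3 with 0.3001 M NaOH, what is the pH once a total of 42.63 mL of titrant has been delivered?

n(acid) = 0.2796 x 0.03471 = 0.009705 mol; n(NaOH) added = 0.3001 x 0.04263 = 0.01279 mol.
Base is in excess by 0.01279 - 0.009705 = 0.003088 mol in a total volume of 0.07734 L.
[OH^-] = 0.003088/0.07734 = 0.03993 M, so pOH = 1.40 and pH = 14.00 - 1.40 = 12.60.

12.60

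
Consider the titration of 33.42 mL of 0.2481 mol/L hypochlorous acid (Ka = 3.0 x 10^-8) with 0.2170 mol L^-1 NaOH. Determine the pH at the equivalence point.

10.29

n(HClO) = 0.2481 x 0.03342 = 0.008292 mol; V(NaOH) at equivalence = 0.008292/0.2170 = 0.03821 L.
At equivalence all the acid is converted to ClO-; total volume = 0.03342 + 0.03821 = 0.07163 L, so [ClO-] = 0.008292/0.07163 = 0.1158 M.
Kb = Kw/Ka = 1.0e-14 / 3.0 x 10^-8 = 3.33e-7.
[OH^-] = sqrt(Kb x [ClO-]) = sqrt(3.33e-7 x 0.1158) = 0.000196 M.
pOH = 3.71, so pH = 14.00 - 3.71 = 10.29.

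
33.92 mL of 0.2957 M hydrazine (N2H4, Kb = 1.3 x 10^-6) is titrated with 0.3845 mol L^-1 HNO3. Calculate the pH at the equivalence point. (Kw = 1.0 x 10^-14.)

n(N2H4) = 0.2957 x 0.03392 = 0.01003 mol; V(HNO3) at equivalence = 0.01003/0.3845 = 0.02609 L.
At equivalence the base is fully converted to N2H5+; total volume = 0.06001 L, so [N2H5+] = 0.01003/0.06001 = 0.1672 M.
Ka(N2H5+) = Kw/Kb = 1.0e-14 / 1.3 x 10^-6 = 7.69e-9.
[H^+] = sqrt(Ka x [N2H5+]) = sqrt(7.69e-9 x 0.1672) = 3.59e-5 M.
pH = -log(3.59e-5) = 4.45.

4.45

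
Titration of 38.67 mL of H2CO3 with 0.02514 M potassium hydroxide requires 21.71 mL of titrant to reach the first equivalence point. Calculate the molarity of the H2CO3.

0.0141 M

n(KOH) = 0.02514 x 0.02171 = 0.0005458 mol.
At the first equivalence point, 1 mol OH^- react per mol H2CO3, so n(H2CO3) = 0.0005458 / 1 = 0.0005458 mol.
[H2CO3] = 0.0005458 / 0.03867 L = 0.0141 M.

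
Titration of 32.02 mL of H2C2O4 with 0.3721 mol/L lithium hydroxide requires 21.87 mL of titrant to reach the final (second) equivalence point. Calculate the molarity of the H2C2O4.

n(LiOH) = 0.3721 x 0.02187 = 0.008138 mol.
At the final (second) equivalence point, 2 mol OH^- react per mol H2C2O4, so n(H2C2O4) = 0.008138 / 2 = 0.004069 mol.
[H2C2O4] = 0.004069 / 0.03202 L = 0.127 M.

0.127 M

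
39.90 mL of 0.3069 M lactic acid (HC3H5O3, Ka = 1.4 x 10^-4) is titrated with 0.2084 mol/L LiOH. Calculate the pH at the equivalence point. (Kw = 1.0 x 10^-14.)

8.47

n(HC3H5O3) = 0.3069 x 0.03990 = 0.01225 mol; V(LiOH) at equivalence = 0.01225/0.2084 = 0.05876 L.
At equivalence all the acid is converted to C3H5O3-; total volume = 0.03990 + 0.05876 = 0.09866 L, so [C3H5O3-] = 0.01225/0.09866 = 0.1241 M.
Kb = Kw/Ka = 1.0e-14 / 1.4 x 10^-4 = 7.14e-11.
[OH^-] = sqrt(Kb x [C3H5O3-]) = sqrt(7.14e-11 x 0.1241) = 2.98e-6 M.
pOH = 5.53, so pH = 14.00 - 5.53 = 8.47.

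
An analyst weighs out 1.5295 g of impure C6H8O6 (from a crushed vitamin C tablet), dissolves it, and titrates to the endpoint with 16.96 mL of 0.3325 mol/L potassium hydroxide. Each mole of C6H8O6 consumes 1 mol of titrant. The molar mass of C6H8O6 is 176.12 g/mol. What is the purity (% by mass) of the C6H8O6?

n(KOH) = 0.3325 x 0.01696 = 0.005639 mol.
n(C6H8O6) = 0.005639 / 1 = 0.005639 mol.
mass of C6H8O6 = 0.005639 x 176.12 = 0.9932 g.
% purity = 0.9932 / 1.5295 x 100 = 64.9%.

64.9%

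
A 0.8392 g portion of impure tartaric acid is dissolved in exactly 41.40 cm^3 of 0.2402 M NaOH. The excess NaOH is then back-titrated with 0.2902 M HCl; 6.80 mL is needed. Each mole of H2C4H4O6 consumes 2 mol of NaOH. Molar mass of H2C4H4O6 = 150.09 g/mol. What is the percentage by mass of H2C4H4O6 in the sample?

Total n(NaOH) added = 0.2402 x 0.04140 = 0.009944 mol.
n(HCl) used = 0.2902 x 0.006800 = 0.001973 mol, which equals the excess n(NaOH).
So n(NaOH) consumed by the sample = 0.009944 - 0.001973 = 0.007971 mol.
n(H2C4H4O6) = 0.007971 / 2 = 0.003985 mol.
mass H2C4H4O6 = 0.003985 x 150.09 = 0.5982 g, so %H2C4H4O6 = 0.5982/0.8392 x 100 = 71.3%.

71.3%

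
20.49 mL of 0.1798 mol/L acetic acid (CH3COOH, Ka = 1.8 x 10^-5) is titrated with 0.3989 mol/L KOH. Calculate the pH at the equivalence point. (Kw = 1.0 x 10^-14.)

n(CH3COOH) = 0.1798 x 0.02049 = 0.003684 mol; V(KOH) at equivalence = 0.003684/0.3989 = 0.009236 L.
At equivalence all the acid is converted to CH3COO-; total volume = 0.02049 + 0.009236 = 0.02973 L, so [CH3COO-] = 0.003684/0.02973 = 0.1239 M.
Kb = Kw/Ka = 1.0e-14 / 1.8 x 10^-5 = 5.56e-10.
[OH^-] = sqrt(Kb x [CH3COO-]) = sqrt(5.56e-10 x 0.1239) = 8.30e-6 M.
pOH = 5.08, so pH = 14.00 - 5.08 = 8.92.

8.92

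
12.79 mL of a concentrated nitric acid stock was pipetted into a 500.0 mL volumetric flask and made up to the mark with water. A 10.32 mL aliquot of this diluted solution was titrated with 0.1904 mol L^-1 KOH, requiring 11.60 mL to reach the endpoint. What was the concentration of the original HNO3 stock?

n(KOH) = 0.1904 x 0.01160 = 0.002209 mol.
n(HNO3) in the aliquot = 0.002209 mol.
[diluted HNO3] = 0.002209 / 0.01032 = 0.2140 M.
Dilution factor = 500.0/12.79 = 39.09, so [stock] = 0.2140 x 39.09 = 8.37 M.

8.37 M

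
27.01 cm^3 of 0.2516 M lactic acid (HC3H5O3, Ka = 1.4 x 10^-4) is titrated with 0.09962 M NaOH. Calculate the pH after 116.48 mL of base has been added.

12.53

n(acid) = 0.2516 x 0.02701 = 0.006796 mol; n(NaOH) added = 0.09962 x 0.1165 = 0.01160 mol.
Base is in excess by 0.01160 - 0.006796 = 0.004808 mol in a total volume of 0.1435 L.
[OH^-] = 0.004808/0.1435 = 0.03351 M, so pOH = 1.47 and pH = 14.00 - 1.47 = 12.53.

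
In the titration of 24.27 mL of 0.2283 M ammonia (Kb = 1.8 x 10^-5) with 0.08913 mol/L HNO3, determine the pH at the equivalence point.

5.22

n(NH3) = 0.2283 x 0.02427 = 0.005541 mol; V(HNO3) at equivalence = 0.005541/0.08913 = 0.06217 L.
At equivalence the base is fully converted to NH4+; total volume = 0.08644 L, so [NH4+] = 0.005541/0.08644 = 0.06410 M.
Ka(NH4+) = Kw/Kb = 1.0e-14 / 1.8 x 10^-5 = 5.56e-10.
[H^+] = sqrt(Ka x [NH4+]) = sqrt(5.56e-10 x 0.06410) = 5.97e-6 M.
pH = -log(5.97e-6) = 5.22.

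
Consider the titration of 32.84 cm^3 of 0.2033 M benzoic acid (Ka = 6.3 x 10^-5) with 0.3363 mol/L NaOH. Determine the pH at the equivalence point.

n(C6H5COOH) = 0.2033 x 0.03284 = 0.006676 mol; V(NaOH) at equivalence = 0.006676/0.3363 = 0.01985 L.
At equivalence all the acid is converted to C6H5COO-; total volume = 0.03284 + 0.01985 = 0.05269 L, so [C6H5COO-] = 0.006676/0.05269 = 0.1267 M.
Kb = Kw/Ka = 1.0e-14 / 6.3 x 10^-5 = 1.59e-10.
[OH^-] = sqrt(Kb x [C6H5COO-]) = sqrt(1.59e-10 x 0.1267) = 4.48e-6 M.
pOH = 5.35, so pH = 14.00 - 5.35 = 8.65.

8.65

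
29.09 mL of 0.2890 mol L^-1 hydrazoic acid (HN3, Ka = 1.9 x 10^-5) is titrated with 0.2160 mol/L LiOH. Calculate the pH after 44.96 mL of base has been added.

n(acid) = 0.2890 x 0.02909 = 0.008407 mol; n(LiOH) added = 0.2160 x 0.04496 = 0.009711 mol.
Base is in excess by 0.009711 - 0.008407 = 0.001304 mol in a total volume of 0.07405 L.
[OH^-] = 0.001304/0.07405 = 0.01761 M, so pOH = 1.75 and pH = 14.00 - 1.75 = 12.25.

12.25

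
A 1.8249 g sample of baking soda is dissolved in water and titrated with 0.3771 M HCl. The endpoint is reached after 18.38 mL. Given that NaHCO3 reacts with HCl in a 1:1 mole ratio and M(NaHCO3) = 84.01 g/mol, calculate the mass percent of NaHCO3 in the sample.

n(HCl) = 0.3771 x 0.01838 = 0.006931 mol.
n(NaHCO3) = 0.006931 / 1 = 0.006931 mol.
mass of NaHCO3 = 0.006931 x 84.01 = 0.5823 g.
% purity = 0.5823 / 1.8249 x 100 = 31.9%.

31.9%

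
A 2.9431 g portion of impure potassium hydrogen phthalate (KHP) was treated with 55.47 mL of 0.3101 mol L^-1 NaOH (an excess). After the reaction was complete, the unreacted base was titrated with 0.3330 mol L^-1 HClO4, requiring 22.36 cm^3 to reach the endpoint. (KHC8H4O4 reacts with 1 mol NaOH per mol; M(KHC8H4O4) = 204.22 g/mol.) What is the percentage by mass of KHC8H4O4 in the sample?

Total n(NaOH) added = 0.3101 x 0.05547 = 0.01720 mol.
n(HClO4) used = 0.3330 x 0.02236 = 0.007446 mol, which equals the excess n(NaOH).
So n(NaOH) consumed by the sample = 0.01720 - 0.007446 = 0.009755 mol.
n(KHC8H4O4) = 0.009755 / 1 = 0.009755 mol.
mass KHC8H4O4 = 0.009755 x 204.22 = 1.992 g, so %KHC8H4O4 = 1.992/2.9431 x 100 = 67.7%.

67.7%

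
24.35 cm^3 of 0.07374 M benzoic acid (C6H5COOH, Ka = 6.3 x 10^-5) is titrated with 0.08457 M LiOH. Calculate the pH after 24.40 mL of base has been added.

n(acid) = 0.07374 x 0.02435 = 0.001796 mol; n(LiOH) added = 0.08457 x 0.02440 = 0.002064 mol.
Base is in excess by 0.002064 - 0.001796 = 0.0002679 mol in a total volume of 0.04875 L.
[OH^-] = 0.0002679/0.04875 = 0.005496 M, so pOH = 2.26 and pH = 14.00 - 2.26 = 11.74.

11.74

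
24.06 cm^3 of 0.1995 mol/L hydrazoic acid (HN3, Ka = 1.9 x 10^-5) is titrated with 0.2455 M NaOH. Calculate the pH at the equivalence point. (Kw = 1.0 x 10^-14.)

8.88

n(HN3) = 0.1995 x 0.02406 = 0.004800 mol; V(NaOH) at equivalence = 0.004800/0.2455 = 0.01955 L.
At equivalence all the acid is converted to N3-; total volume = 0.02406 + 0.01955 = 0.04361 L, so [N3-] = 0.004800/0.04361 = 0.1101 M.
Kb = Kw/Ka = 1.0e-14 / 1.9 x 10^-5 = 5.26e-10.
[OH^-] = sqrt(Kb x [N3-]) = sqrt(5.26e-10 x 0.1101) = 7.61e-6 M.
pOH = 5.12, so pH = 14.00 - 5.12 = 8.88.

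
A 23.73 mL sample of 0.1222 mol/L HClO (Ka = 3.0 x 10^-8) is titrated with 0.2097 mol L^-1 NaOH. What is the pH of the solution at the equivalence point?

n(HClO) = 0.1222 x 0.02373 = 0.002900 mol; V(NaOH) at equivalence = 0.002900/0.2097 = 0.01383 L.
At equivalence all the acid is converted to ClO-; total volume = 0.02373 + 0.01383 = 0.03756 L, so [ClO-] = 0.002900/0.03756 = 0.07721 M.
Kb = Kw/Ka = 1.0e-14 / 3.0 x 10^-8 = 3.33e-7.
[OH^-] = sqrt(Kb x [ClO-]) = sqrt(3.33e-7 x 0.07721) = 0.000160 M.
pOH = 3.79, so pH = 14.00 - 3.79 = 10.21.

10.21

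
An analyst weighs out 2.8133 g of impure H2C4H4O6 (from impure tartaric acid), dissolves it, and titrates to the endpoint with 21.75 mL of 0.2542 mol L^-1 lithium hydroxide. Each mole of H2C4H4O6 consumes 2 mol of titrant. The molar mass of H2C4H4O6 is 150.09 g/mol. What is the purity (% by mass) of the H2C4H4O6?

14.7%

n(LiOH) = 0.2542 x 0.02175 = 0.005529 mol.
n(H2C4H4O6) = 0.005529 / 2 = 0.002764 mol.
mass of H2C4H4O6 = 0.002764 x 150.09 = 0.4149 g.
% purity = 0.4149 / 2.8133 x 100 = 14.7%.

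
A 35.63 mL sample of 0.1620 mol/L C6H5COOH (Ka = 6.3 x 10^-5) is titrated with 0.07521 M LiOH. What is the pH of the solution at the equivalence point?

8.46

n(C6H5COOH) = 0.1620 x 0.03563 = 0.005772 mol; V(LiOH) at equivalence = 0.005772/0.07521 = 0.07675 L.
At equivalence all the acid is converted to C6H5COO-; total volume = 0.03563 + 0.07675 = 0.1124 L, so [C6H5COO-] = 0.005772/0.1124 = 0.05136 M.
Kb = Kw/Ka = 1.0e-14 / 6.3 x 10^-5 = 1.59e-10.
[OH^-] = sqrt(Kb x [C6H5COO-]) = sqrt(1.59e-10 x 0.05136) = 2.86e-6 M.
pOH = 5.54, so pH = 14.00 - 5.54 = 8.46.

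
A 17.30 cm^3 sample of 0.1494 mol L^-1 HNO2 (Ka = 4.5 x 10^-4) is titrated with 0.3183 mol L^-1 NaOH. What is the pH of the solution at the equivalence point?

8.18

n(HNO2) = 0.1494 x 0.01730 = 0.002585 mol; V(NaOH) at equivalence = 0.002585/0.3183 = 0.008120 L.
At equivalence all the acid is converted to NO2-; total volume = 0.01730 + 0.008120 = 0.02542 L, so [NO2-] = 0.002585/0.02542 = 0.1017 M.
Kb = Kw/Ka = 1.0e-14 / 4.5 x 10^-4 = 2.22e-11.
[OH^-] = sqrt(Kb x [NO2-]) = sqrt(2.22e-11 x 0.1017) = 1.50e-6 M.
pOH = 5.82, so pH = 14.00 - 5.82 = 8.18.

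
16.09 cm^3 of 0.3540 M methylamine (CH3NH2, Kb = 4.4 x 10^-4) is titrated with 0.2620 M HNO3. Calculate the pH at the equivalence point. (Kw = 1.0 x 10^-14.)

5.73

n(CH3NH2) = 0.3540 x 0.01609 = 0.005696 mol; V(HNO3) at equivalence = 0.005696/0.2620 = 0.02174 L.
At equivalence the base is fully converted to CH3NH3+; total volume = 0.03783 L, so [CH3NH3+] = 0.005696/0.03783 = 0.1506 M.
Ka(CH3NH3+) = Kw/Kb = 1.0e-14 / 4.4 x 10^-4 = 2.27e-11.
[H^+] = sqrt(Ka x [CH3NH3+]) = sqrt(2.27e-11 x 0.1506) = 1.85e-6 M.
pH = -log(1.85e-6) = 5.73.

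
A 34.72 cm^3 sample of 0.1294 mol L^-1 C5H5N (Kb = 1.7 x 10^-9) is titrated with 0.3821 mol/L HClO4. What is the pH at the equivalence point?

3.12

n(C5H5N) = 0.1294 x 0.03472 = 0.004493 mol; V(HClO4) at equivalence = 0.004493/0.3821 = 0.01176 L.
At equivalence the base is fully converted to C5H5NH+; total volume = 0.04648 L, so [C5H5NH+] = 0.004493/0.04648 = 0.09666 M.
Ka(C5H5NH+) = Kw/Kb = 1.0e-14 / 1.7 x 10^-9 = 5.88e-6.
[H^+] = sqrt(Ka x [C5H5NH+]) = sqrt(5.88e-6 x 0.09666) = 0.000754 M.
pH = -log(0.000754) = 3.12.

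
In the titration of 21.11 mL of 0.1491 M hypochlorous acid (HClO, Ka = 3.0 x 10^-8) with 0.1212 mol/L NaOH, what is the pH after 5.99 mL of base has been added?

Initial n(HClO) = 0.1491 x 0.02111 = 0.003148 mol.
n(NaOH) added = 0.1212 x 0.005990 = 0.0007260 mol, converting that many moles of HClO to ClO-.
Remaining n(HClO) = 0.002422 mol; n(ClO-) = 0.0007260 mol.
By Henderson-Hasselbalch, pH = pKa + log([A^-]/[HA]) = 7.52 + log(0.0007260/0.002422) = 7.52 + (-0.52) = 7.00.

7.00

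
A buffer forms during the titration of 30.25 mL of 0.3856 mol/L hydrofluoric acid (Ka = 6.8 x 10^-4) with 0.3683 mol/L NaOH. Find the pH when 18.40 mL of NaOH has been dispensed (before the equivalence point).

3.31

Initial n(HF) = 0.3856 x 0.03025 = 0.01166 mol.
n(NaOH) added = 0.3683 x 0.01840 = 0.006777 mol, converting that many moles of HF to F-.
Remaining n(HF) = 0.004888 mol; n(F-) = 0.006777 mol.
By Henderson-Hasselbalch, pH = pKa + log([A^-]/[HA]) = 3.17 + log(0.006777/0.004888) = 3.17 + (+0.14) = 3.31.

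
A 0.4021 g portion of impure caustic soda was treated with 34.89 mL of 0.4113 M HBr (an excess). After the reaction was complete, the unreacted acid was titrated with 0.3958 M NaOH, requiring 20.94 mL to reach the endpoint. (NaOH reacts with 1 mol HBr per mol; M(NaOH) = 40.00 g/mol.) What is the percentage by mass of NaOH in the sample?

Total n(HBr) added = 0.4113 x 0.03489 = 0.01435 mol.
n(NaOH) used = 0.3958 x 0.02094 = 0.008288 mol, which equals the excess n(HBr).
So n(HBr) consumed by the sample = 0.01435 - 0.008288 = 0.006062 mol.
n(NaOH) = 0.006062 / 1 = 0.006062 mol.
mass NaOH = 0.006062 x 40.00 = 0.2425 g, so %NaOH = 0.2425/0.4021 x 100 = 60.3%.

60.3%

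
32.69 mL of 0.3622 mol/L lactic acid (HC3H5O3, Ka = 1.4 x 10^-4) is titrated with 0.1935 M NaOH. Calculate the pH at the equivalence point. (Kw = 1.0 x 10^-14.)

8.48

n(HC3H5O3) = 0.3622 x 0.03269 = 0.01184 mol; V(NaOH) at equivalence = 0.01184/0.1935 = 0.06119 L.
At equivalence all the acid is converted to C3H5O3-; total volume = 0.03269 + 0.06119 = 0.09388 L, so [C3H5O3-] = 0.01184/0.09388 = 0.1261 M.
Kb = Kw/Ka = 1.0e-14 / 1.4 x 10^-4 = 7.14e-11.
[OH^-] = sqrt(Kb x [C3H5O3-]) = sqrt(7.14e-11 x 0.1261) = 3.00e-6 M.
pOH = 5.52, so pH = 14.00 - 5.52 = 8.48.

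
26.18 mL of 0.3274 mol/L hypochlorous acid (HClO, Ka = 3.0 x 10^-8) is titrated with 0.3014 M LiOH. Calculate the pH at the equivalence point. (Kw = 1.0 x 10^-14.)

10.36

n(HClO) = 0.3274 x 0.02618 = 0.008571 mol; V(LiOH) at equivalence = 0.008571/0.3014 = 0.02844 L.
At equivalence all the acid is converted to ClO-; total volume = 0.02618 + 0.02844 = 0.05462 L, so [ClO-] = 0.008571/0.05462 = 0.1569 M.
Kb = Kw/Ka = 1.0e-14 / 3.0 x 10^-8 = 3.33e-7.
[OH^-] = sqrt(Kb x [ClO-]) = sqrt(3.33e-7 x 0.1569) = 0.000229 M.
pOH = 3.64, so pH = 14.00 - 3.64 = 10.36.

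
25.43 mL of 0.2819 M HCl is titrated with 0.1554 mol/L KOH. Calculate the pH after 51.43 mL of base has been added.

12.03

n(acid) = 0.2819 x 0.02543 = 0.007169 mol; n(KOH) added = 0.1554 x 0.05143 = 0.007992 mol.
Base is in excess by 0.007992 - 0.007169 = 0.0008235 mol in a total volume of 0.07686 L.
[OH^-] = 0.0008235/0.07686 = 0.01071 M, so pOH = 1.97 and pH = 14.00 - 1.97 = 12.03.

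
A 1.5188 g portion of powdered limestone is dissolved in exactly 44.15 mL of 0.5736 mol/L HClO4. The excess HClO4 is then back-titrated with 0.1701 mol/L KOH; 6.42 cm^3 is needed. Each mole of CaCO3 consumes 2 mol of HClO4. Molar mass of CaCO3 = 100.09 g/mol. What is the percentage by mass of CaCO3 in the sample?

Total n(HClO4) added = 0.5736 x 0.04415 = 0.02532 mol.
n(KOH) used = 0.1701 x 0.006420 = 0.001092 mol, which equals the excess n(HClO4).
So n(HClO4) consumed by the sample = 0.02532 - 0.001092 = 0.02423 mol.
n(CaCO3) = 0.02423 / 2 = 0.01212 mol.
mass CaCO3 = 0.01212 x 100.09 = 1.213 g, so %CaCO3 = 1.213/1.5188 x 100 = 79.8%.

79.8%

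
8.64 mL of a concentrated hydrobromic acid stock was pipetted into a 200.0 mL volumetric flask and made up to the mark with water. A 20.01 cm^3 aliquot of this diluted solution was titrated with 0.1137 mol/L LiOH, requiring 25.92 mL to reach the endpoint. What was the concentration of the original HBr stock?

n(LiOH) = 0.1137 x 0.02592 = 0.002947 mol.
n(HBr) in the aliquot = 0.002947 mol.
[diluted HBr] = 0.002947 / 0.02001 = 0.1473 M.
Dilution factor = 200.0/8.640 = 23.15, so [stock] = 0.1473 x 23.15 = 3.41 M.

3.41 M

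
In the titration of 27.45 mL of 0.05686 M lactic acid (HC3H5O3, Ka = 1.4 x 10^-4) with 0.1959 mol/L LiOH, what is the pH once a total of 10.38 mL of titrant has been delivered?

12.10

n(acid) = 0.05686 x 0.02745 = 0.001561 mol; n(LiOH) added = 0.1959 x 0.01038 = 0.002033 mol.
Base is in excess by 0.002033 - 0.001561 = 0.0004726 mol in a total volume of 0.03783 L.
[OH^-] = 0.0004726/0.03783 = 0.01249 M, so pOH = 1.90 and pH = 14.00 - 1.90 = 12.10.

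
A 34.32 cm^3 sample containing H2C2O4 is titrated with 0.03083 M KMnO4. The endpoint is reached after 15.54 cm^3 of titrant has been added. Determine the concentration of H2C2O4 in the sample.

n(KMnO4) = 0.03083 x 0.01554 = 0.0004791 mol.
From the balanced equation, 2 mol KMnO4 reacts with 5 mol H2C2O4, so n(H2C2O4) = 0.0004791 x 5/2 = 0.001198 mol.
[H2C2O4] = 0.001198 / 0.03432 L = 0.0349 M.

0.0349 M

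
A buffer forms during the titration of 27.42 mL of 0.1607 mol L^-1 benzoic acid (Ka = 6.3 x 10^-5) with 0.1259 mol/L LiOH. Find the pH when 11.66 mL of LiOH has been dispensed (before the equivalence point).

Initial n(C6H5COOH) = 0.1607 x 0.02742 = 0.004406 mol.
n(LiOH) added = 0.1259 x 0.01166 = 0.001468 mol, converting that many moles of C6H5COOH to C6H5COO-.
Remaining n(C6H5COOH) = 0.002938 mol; n(C6H5COO-) = 0.001468 mol.
By Henderson-Hasselbalch, pH = pKa + log([A^-]/[HA]) = 4.20 + log(0.001468/0.002938) = 4.20 + (-0.30) = 3.90.

3.90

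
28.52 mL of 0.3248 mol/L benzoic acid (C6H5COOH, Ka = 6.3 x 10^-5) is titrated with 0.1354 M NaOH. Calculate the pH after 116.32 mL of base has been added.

n(acid) = 0.3248 x 0.02852 = 0.009263 mol; n(NaOH) added = 0.1354 x 0.1163 = 0.01575 mol.
Base is in excess by 0.01575 - 0.009263 = 0.006486 mol in a total volume of 0.1448 L.
[OH^-] = 0.006486/0.1448 = 0.04478 M, so pOH = 1.35 and pH = 14.00 - 1.35 = 12.65.

12.65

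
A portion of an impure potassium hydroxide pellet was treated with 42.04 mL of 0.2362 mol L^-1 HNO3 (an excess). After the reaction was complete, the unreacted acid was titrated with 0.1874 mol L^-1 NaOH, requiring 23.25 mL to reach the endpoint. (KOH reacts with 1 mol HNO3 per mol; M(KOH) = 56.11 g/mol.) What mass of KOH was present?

0.313 g

Total n(HNO3) added = 0.2362 x 0.04204 = 0.009930 mol.
n(NaOH) used = 0.1874 x 0.02325 = 0.004357 mol, which equals the excess n(HNO3).
So n(HNO3) consumed by the sample = 0.009930 - 0.004357 = 0.005573 mol.
n(KOH) = 0.005573 / 1 = 0.005573 mol.
mass = 0.005573 mol x 56.11 g/mol = 0.313 g.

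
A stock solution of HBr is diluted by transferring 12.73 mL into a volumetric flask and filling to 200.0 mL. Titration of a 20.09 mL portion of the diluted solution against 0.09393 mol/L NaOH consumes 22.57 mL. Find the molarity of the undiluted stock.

n(NaOH) = 0.09393 x 0.02257 = 0.002120 mol.
n(HBr) in the aliquot = 0.002120 mol.
[diluted HBr] = 0.002120 / 0.02009 = 0.1055 M.
Dilution factor = 200.0/12.73 = 15.71, so [stock] = 0.1055 x 15.71 = 1.66 M.

1.66 M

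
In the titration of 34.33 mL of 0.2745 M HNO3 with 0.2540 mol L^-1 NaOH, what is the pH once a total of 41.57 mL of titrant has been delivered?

12.17

n(acid) = 0.2745 x 0.03433 = 0.009424 mol; n(NaOH) added = 0.2540 x 0.04157 = 0.01056 mol.
Base is in excess by 0.01056 - 0.009424 = 0.001135 mol in a total volume of 0.07590 L.
[OH^-] = 0.001135/0.07590 = 0.01496 M, so pOH = 1.83 and pH = 14.00 - 1.83 = 12.17.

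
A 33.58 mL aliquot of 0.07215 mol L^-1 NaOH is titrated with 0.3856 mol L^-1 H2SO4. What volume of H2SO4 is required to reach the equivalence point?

n(NaOH) = 0.07215 mol/L x 0.03358 L = 0.002423 mol.
The neutralisation is 2 NaOH : 1 H2SO4, so n(H2SO4) = 0.002423 x 1/2 = 0.001211 mol.
V(H2SO4) = 0.001211 / 0.3856 = 0.003142 L = 3.14 mL.

3.14 mL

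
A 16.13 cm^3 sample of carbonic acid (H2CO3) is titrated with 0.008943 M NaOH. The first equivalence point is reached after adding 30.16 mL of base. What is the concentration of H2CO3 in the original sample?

0.0167 M

n(NaOH) = 0.008943 x 0.03016 = 0.0002697 mol.
At the first equivalence point, 1 mol OH^- react per mol H2CO3, so n(H2CO3) = 0.0002697 / 1 = 0.0002697 mol.
[H2CO3] = 0.0002697 / 0.01613 L = 0.0167 M.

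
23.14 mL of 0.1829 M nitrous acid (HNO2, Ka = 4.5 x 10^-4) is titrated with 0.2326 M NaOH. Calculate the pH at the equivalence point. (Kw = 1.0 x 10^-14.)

8.18

n(HNO2) = 0.1829 x 0.02314 = 0.004232 mol; V(NaOH) at equivalence = 0.004232/0.2326 = 0.01820 L.
At equivalence all the acid is converted to NO2-; total volume = 0.02314 + 0.01820 = 0.04134 L, so [NO2-] = 0.004232/0.04134 = 0.1024 M.
Kb = Kw/Ka = 1.0e-14 / 4.5 x 10^-4 = 2.22e-11.
[OH^-] = sqrt(Kb x [NO2-]) = sqrt(2.22e-11 x 0.1024) = 1.51e-6 M.
pOH = 5.82, so pH = 14.00 - 5.82 = 8.18.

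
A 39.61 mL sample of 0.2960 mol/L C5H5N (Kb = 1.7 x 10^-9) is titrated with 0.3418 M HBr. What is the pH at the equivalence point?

3.02

n(C5H5N) = 0.2960 x 0.03961 = 0.01172 mol; V(HBr) at equivalence = 0.01172/0.3418 = 0.03430 L.
At equivalence the base is fully converted to C5H5NH+; total volume = 0.07391 L, so [C5H5NH+] = 0.01172/0.07391 = 0.1586 M.
Ka(C5H5NH+) = Kw/Kb = 1.0e-14 / 1.7 x 10^-9 = 5.88e-6.
[H^+] = sqrt(Ka x [C5H5NH+]) = sqrt(5.88e-6 x 0.1586) = 0.000966 M.
pH = -log(0.000966) = 3.02.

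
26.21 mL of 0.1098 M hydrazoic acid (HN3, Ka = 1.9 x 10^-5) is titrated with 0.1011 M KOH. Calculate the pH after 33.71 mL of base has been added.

11.95

n(acid) = 0.1098 x 0.02621 = 0.002878 mol; n(KOH) added = 0.1011 x 0.03371 = 0.003408 mol.
Base is in excess by 0.003408 - 0.002878 = 0.0005302 mol in a total volume of 0.05992 L.
[OH^-] = 0.0005302/0.05992 = 0.008849 M, so pOH = 2.05 and pH = 14.00 - 2.05 = 11.95.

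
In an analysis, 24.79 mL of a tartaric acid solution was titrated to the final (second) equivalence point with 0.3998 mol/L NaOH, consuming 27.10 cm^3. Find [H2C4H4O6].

n(NaOH) = 0.3998 x 0.02710 = 0.01083 mol.
At the final (second) equivalence point, 2 mol OH^- react per mol H2C4H4O6, so n(H2C4H4O6) = 0.01083 / 2 = 0.005417 mol.
[H2C4H4O6] = 0.005417 / 0.02479 L = 0.219 M.

0.219 M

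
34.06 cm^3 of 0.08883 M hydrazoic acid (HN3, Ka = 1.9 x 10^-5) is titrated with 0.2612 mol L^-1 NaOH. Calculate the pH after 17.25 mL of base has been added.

n(acid) = 0.08883 x 0.03406 = 0.003026 mol; n(NaOH) added = 0.2612 x 0.01725 = 0.004506 mol.
Base is in excess by 0.004506 - 0.003026 = 0.001480 mol in a total volume of 0.05131 L.
[OH^-] = 0.001480/0.05131 = 0.02885 M, so pOH = 1.54 and pH = 14.00 - 1.54 = 12.46.

12.46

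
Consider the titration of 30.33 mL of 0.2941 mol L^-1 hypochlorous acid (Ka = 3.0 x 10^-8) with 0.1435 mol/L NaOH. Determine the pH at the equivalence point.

10.25

n(HClO) = 0.2941 x 0.03033 = 0.008920 mol; V(NaOH) at equivalence = 0.008920/0.1435 = 0.06216 L.
At equivalence all the acid is converted to ClO-; total volume = 0.03033 + 0.06216 = 0.09249 L, so [ClO-] = 0.008920/0.09249 = 0.09644 M.
Kb = Kw/Ka = 1.0e-14 / 3.0 x 10^-8 = 3.33e-7.
[OH^-] = sqrt(Kb x [ClO-]) = sqrt(3.33e-7 x 0.09644) = 0.000179 M.
pOH = 3.75, so pH = 14.00 - 3.75 = 10.25.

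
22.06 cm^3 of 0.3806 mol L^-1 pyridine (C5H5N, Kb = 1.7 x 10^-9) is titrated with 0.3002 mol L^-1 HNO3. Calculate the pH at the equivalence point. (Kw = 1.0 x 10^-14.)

n(C5H5N) = 0.3806 x 0.02206 = 0.008396 mol; V(HNO3) at equivalence = 0.008396/0.3002 = 0.02797 L.
At equivalence the base is fully converted to C5H5NH+; total volume = 0.05003 L, so [C5H5NH+] = 0.008396/0.05003 = 0.1678 M.
Ka(C5H5NH+) = Kw/Kb = 1.0e-14 / 1.7 x 10^-9 = 5.88e-6.
[H^+] = sqrt(Ka x [C5H5NH+]) = sqrt(5.88e-6 x 0.1678) = 0.000994 M.
pH = -log(0.000994) = 3.00.

3.00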